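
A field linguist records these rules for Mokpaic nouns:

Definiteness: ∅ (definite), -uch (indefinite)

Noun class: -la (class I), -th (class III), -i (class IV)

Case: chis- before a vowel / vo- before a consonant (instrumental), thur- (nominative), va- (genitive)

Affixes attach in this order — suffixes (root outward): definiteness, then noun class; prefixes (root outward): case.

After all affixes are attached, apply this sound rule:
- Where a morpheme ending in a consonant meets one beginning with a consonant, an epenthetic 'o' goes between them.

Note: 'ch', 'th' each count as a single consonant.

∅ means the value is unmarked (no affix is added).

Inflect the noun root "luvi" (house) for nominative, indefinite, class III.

thuroluviuchoth

Attach definiteness indefinite -uch → luviuch.
Attach case nominative thur- → thurluviuch.
Attach noun class class III -th → thurluviuchth.
Apply epenthesis: thurluviuchth → thuroluviuchoth.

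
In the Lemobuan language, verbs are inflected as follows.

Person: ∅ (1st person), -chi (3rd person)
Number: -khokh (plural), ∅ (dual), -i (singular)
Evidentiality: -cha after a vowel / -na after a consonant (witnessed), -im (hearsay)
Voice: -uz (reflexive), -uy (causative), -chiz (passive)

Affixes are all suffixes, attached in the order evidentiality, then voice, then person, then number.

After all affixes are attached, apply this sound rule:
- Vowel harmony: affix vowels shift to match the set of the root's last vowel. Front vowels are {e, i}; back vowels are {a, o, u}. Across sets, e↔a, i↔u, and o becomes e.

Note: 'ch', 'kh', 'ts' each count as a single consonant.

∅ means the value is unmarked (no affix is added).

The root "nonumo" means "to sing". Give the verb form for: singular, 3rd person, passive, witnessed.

nonumochachuzchuu

Attach evidentiality witnessed -cha (after vowel 'o') → nonumocha.
Attach voice passive -chiz → nonumochachiz.
Attach person 3rd person -chi → nonumochachizchi.
Attach number singular -i → nonumochachizchii.
Apply vowel harmony: nonumochachizchii → nonumochachuzchuu.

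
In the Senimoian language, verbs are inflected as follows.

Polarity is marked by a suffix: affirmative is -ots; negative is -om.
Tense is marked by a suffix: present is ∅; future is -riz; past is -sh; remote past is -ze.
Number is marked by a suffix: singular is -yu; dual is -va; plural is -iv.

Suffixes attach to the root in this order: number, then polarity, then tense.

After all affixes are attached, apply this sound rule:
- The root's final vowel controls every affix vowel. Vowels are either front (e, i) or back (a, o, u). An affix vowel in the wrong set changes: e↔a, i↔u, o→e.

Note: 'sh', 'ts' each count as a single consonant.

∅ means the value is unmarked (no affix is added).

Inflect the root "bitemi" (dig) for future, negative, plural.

bitemiivemriz

Attach number plural -iv → bitemiiv.
Attach polarity negative -om → bitemiivom.
Attach tense future -riz → bitemiivomriz.
Apply vowel harmony: bitemiivomriz → bitemiivemriz.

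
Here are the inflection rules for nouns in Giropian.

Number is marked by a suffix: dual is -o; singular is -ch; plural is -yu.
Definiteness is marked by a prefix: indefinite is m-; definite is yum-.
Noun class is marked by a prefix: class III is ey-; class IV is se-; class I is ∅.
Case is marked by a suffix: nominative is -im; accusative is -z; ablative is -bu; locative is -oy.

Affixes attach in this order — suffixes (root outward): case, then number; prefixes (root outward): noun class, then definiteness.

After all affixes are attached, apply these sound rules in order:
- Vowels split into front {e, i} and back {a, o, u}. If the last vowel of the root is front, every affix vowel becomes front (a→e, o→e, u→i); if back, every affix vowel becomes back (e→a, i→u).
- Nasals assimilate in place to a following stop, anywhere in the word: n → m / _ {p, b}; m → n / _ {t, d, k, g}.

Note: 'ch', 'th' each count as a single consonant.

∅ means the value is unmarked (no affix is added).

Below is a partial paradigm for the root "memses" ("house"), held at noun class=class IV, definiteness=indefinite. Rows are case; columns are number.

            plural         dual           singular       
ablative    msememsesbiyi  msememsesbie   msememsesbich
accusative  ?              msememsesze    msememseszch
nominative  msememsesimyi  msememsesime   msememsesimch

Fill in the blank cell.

msememseszyi

Attach case accusative -z → memsesz.
Attach noun class class IV se- → sememsesz.
Attach number plural -yu → sememseszyu.
Attach definiteness indefinite m- → msememseszyu.
Apply vowel harmony: msememseszyu → msememseszyi.
Nasal assimilation: no change.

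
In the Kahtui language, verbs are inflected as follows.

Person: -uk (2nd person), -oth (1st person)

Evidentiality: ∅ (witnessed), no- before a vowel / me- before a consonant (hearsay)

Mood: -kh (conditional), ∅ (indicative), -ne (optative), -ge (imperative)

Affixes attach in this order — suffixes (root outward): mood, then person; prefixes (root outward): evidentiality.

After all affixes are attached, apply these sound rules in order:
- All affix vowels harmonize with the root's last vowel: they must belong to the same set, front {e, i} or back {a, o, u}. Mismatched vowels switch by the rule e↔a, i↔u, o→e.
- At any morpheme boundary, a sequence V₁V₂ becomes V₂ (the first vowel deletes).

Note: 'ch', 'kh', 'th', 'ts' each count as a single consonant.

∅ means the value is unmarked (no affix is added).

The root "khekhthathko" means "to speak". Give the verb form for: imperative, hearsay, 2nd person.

Attach evidentiality hearsay me- (before consonant 'kh') → mekhekhthathko.
Attach mood imperative -ge → mekhekhthathkoge.
Attach person 2nd person -uk → mekhekhthathkogeuk.
Apply vowel harmony: mekhekhthathkogeuk → makhekhthathkogauk.
Apply vowel deletion: makhekhthathkogauk → makhekhthathkoguk.

makhekhthathkoguk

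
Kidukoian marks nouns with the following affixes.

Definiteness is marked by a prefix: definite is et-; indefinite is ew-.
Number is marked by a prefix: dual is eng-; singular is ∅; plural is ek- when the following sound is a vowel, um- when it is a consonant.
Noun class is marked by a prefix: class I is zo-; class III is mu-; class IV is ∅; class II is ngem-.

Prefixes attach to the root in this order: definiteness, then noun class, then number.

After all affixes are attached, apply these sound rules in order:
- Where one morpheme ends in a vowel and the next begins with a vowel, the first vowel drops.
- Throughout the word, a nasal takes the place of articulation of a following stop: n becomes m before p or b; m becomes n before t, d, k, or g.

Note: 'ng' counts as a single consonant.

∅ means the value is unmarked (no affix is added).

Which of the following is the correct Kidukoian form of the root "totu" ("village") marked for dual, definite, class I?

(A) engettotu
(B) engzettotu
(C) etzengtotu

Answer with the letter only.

B

Attach definiteness definite et- → ettotu.
Attach noun class class I zo- → zoettotu.
Attach number dual eng- → engzoettotu.
Apply vowel deletion: engzoettotu → engzettotu.
Nasal assimilation: no change.
So the correct form is engzettotu, option (B).
(C) etzengtotu is wrong: it has the affixes in the wrong order.
(A) engettotu is wrong: it uses class IV instead of class I for noun class.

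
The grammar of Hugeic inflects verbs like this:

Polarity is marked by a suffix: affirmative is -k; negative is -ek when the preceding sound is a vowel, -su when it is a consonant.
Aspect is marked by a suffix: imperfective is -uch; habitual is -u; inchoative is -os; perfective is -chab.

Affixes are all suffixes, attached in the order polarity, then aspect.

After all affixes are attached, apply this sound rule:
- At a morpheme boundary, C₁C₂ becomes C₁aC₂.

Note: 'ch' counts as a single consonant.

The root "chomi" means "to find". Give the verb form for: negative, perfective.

Attach polarity negative -ek (after vowel 'i') → chomiek.
Attach aspect perfective -chab → chomiekchab.
Apply epenthesis: chomiekchab → chomiekachab.

chomiekachab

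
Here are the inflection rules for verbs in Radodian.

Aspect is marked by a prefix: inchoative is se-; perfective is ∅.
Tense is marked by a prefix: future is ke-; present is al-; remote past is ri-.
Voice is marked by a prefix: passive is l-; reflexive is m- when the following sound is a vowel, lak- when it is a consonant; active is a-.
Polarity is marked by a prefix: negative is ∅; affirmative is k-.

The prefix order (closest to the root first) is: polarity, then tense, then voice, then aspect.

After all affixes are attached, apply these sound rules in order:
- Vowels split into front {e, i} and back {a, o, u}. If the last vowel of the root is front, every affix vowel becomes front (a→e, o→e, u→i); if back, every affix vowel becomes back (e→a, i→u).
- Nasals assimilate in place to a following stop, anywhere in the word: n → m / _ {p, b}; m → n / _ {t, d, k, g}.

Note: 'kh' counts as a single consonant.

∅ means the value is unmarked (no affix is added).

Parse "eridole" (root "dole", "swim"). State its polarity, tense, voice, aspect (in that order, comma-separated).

Segment: a-ri-dole.
polarity: ∅ → negative.
tense: ri- → remote past.
voice: a- → active.
aspect: ∅ → perfective.

negative, remote past, active, perfective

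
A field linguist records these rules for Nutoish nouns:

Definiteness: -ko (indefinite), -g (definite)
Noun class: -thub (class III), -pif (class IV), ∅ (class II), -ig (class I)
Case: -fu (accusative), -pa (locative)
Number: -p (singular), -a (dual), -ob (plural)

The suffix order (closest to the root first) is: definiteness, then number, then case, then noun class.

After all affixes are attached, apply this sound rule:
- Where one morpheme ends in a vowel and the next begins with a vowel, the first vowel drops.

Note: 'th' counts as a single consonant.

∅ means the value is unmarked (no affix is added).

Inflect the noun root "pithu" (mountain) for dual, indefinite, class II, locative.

Attach definiteness indefinite -ko → pithuko.
Attach number dual -a → pithukoa.
Attach case locative -pa → pithukoapa.
noun class = class II: zero marking, form stays pithukoapa.
Apply vowel deletion: pithukoapa → pithukapa.

pithukapa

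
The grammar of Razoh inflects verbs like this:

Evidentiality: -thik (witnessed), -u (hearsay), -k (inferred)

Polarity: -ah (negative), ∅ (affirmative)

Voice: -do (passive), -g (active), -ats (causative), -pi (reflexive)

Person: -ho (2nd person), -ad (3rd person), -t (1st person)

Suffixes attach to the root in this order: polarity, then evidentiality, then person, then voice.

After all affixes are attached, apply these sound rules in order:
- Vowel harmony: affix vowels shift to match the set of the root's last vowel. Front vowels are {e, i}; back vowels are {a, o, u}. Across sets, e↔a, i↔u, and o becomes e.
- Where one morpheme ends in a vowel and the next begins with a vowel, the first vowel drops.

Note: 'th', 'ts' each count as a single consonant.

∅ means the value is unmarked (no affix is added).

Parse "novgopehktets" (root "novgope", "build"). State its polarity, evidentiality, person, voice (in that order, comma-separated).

negative, inferred, 1st person, causative

Segment: novgope-ah-k-t-ats.
polarity: -ah → negative.
evidentiality: -k → inferred.
person: -t → 1st person.
voice: -ats → causative.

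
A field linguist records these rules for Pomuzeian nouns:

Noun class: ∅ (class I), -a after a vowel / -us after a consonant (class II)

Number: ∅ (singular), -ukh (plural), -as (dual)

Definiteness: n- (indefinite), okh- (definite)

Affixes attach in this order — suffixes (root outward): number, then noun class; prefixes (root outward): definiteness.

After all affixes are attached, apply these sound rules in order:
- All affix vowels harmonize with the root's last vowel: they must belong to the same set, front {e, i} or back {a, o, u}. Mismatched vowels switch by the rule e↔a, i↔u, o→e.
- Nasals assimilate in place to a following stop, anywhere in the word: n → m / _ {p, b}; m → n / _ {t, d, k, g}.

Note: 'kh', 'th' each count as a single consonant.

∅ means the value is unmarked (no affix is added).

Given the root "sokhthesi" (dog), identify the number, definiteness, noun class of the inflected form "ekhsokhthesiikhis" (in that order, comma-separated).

Segment: okh-sokhthesi-ukh-us.
number: -ukh → plural.
definiteness: okh- → definite.
noun class: -a/us → class II.

plural, definite, class II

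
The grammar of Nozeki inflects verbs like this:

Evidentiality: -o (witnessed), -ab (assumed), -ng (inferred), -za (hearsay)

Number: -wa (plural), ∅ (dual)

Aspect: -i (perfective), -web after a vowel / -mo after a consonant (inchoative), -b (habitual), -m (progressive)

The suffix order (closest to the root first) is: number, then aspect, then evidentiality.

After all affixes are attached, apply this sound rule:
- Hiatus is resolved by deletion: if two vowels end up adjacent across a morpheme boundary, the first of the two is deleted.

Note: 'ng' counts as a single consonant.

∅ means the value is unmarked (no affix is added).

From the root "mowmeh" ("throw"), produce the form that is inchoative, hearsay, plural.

Attach number plural -wa → mowmehwa.
Attach aspect inchoative -web (after vowel 'a') → mowmehwaweb.
Attach evidentiality hearsay -za → mowmehwawebza.
Vowel deletion: no change.

mowmehwawebza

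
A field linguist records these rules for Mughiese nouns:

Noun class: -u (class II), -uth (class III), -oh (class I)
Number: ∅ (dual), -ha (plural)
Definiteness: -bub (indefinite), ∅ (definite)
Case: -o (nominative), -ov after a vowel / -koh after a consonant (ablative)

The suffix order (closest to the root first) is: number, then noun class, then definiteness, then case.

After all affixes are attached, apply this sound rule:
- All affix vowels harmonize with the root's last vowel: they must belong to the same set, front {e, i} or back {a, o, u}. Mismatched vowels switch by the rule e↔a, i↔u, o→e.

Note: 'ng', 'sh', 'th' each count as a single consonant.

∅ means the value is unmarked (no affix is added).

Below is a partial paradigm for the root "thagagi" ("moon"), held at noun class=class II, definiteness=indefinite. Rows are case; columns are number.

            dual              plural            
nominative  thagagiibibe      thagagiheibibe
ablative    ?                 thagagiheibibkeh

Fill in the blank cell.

number = dual: zero marking, form stays thagagi.
Attach noun class class II -u → thagagiu.
Attach definiteness indefinite -bub → thagagiubub.
Attach case ablative -koh (after consonant 'b') → thagagiububkoh.
Apply vowel harmony: thagagiububkoh → thagagiibibkeh.

thagagiibibkeh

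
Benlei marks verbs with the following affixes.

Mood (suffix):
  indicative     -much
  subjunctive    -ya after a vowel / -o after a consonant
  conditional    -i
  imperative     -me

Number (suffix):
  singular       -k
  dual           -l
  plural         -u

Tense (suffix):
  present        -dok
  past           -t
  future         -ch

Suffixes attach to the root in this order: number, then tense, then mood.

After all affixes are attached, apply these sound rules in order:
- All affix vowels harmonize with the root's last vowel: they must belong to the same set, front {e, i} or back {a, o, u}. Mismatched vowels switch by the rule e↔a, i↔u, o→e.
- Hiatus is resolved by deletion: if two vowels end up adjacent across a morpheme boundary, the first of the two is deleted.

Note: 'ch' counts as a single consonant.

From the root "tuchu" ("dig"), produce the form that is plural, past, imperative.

tuchutma

Attach number plural -u → tuchuu.
Attach tense past -t → tuchuut.
Attach mood imperative -me → tuchuutme.
Apply vowel harmony: tuchuutme → tuchuutma.
Apply vowel deletion: tuchuutma → tuchutma.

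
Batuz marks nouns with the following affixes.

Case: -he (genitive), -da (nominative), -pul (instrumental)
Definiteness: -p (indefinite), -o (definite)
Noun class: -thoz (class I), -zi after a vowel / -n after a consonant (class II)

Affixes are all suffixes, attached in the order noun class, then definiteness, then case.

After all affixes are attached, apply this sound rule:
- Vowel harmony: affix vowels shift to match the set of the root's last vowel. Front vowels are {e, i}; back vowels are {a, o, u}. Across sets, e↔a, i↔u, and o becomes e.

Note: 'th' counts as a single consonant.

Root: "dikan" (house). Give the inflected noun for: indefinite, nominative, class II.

dikannpda

Attach noun class class II -n (after consonant 'n') → dikann.
Attach definiteness indefinite -p → dikannp.
Attach case nominative -da → dikannpda.
Vowel harmony: no change.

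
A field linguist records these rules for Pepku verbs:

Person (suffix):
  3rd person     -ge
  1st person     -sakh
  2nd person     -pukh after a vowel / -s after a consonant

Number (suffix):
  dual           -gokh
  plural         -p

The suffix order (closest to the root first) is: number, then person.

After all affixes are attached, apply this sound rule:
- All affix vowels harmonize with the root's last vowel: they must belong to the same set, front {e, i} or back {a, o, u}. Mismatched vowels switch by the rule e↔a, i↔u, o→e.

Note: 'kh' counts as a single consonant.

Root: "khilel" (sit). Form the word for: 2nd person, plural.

khilelps

Attach number plural -p → khilelp.
Attach person 2nd person -s (after consonant 'p') → khilelps.
Vowel harmony: no change.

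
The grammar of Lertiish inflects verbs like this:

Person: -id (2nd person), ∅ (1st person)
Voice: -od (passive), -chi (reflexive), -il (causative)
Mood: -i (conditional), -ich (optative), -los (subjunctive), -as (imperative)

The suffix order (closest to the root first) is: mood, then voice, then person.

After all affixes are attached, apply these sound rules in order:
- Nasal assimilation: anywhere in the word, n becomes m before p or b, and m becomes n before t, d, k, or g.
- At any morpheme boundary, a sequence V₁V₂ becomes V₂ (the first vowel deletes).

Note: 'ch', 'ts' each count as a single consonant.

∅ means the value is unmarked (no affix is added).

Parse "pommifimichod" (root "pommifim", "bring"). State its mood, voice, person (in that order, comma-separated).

Segment: pommifim-ich-od.
mood: -ich → optative.
voice: -od → passive.
person: ∅ → 1st person.

optative, passive, 1st person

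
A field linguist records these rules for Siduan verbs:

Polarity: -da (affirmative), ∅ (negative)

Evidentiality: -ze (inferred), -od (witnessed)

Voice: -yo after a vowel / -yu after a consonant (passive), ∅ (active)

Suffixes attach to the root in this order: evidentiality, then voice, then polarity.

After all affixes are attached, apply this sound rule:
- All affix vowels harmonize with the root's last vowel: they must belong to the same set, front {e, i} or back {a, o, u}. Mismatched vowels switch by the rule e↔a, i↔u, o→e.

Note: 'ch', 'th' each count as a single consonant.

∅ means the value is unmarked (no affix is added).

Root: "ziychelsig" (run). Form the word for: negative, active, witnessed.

ziychelsiged

Attach evidentiality witnessed -od → ziychelsigod.
voice = active: zero marking, form stays ziychelsigod.
polarity = negative: zero marking, form stays ziychelsigod.
Apply vowel harmony: ziychelsigod → ziychelsiged.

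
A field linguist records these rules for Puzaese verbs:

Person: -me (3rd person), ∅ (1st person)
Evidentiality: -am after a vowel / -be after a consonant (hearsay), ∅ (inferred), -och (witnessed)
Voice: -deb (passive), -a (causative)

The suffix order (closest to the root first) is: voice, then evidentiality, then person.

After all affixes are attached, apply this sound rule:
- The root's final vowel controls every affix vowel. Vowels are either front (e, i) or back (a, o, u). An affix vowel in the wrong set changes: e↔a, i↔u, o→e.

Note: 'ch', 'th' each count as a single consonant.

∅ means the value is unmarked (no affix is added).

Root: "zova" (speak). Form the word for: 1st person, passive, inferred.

Attach voice passive -deb → zovadeb.
evidentiality = inferred: zero marking, form stays zovadeb.
person = 1st person: zero marking, form stays zovadeb.
Apply vowel harmony: zovadeb → zovadab.

zovadab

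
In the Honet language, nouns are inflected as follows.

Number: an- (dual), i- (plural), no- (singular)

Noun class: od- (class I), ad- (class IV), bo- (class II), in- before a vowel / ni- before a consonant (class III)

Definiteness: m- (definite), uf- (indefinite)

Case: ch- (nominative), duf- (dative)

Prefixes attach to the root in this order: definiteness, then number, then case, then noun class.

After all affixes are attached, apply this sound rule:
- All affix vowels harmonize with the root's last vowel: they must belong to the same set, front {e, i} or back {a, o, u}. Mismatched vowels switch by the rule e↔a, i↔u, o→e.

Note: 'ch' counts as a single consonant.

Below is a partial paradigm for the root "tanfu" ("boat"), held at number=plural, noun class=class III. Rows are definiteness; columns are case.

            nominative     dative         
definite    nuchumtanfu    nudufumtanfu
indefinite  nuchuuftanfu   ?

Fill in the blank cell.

Attach definiteness indefinite uf- → uftanfu.
Attach number plural i- → iuftanfu.
Attach case dative duf- → dufiuftanfu.
Attach noun class class III ni- (before consonant 'd') → nidufiuftanfu.
Apply vowel harmony: nidufiuftanfu → nudufuuftanfu.

nudufuuftanfu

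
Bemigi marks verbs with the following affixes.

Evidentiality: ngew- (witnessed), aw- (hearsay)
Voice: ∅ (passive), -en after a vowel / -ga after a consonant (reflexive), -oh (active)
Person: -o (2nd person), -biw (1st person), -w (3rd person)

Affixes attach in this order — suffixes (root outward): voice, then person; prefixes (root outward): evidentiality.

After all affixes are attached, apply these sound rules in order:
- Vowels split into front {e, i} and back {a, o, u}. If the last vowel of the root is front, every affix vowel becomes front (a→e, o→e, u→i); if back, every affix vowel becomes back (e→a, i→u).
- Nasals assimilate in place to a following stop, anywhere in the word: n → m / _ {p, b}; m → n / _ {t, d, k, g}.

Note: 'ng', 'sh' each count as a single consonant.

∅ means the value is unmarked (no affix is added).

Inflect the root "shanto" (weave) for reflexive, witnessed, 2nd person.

Attach evidentiality witnessed ngew- → ngewshanto.
Attach voice reflexive -en (after vowel 'o') → ngewshantoen.
Attach person 2nd person -o → ngewshantoeno.
Apply vowel harmony: ngewshantoeno → ngawshantoano.
Nasal assimilation: no change.

ngawshantoano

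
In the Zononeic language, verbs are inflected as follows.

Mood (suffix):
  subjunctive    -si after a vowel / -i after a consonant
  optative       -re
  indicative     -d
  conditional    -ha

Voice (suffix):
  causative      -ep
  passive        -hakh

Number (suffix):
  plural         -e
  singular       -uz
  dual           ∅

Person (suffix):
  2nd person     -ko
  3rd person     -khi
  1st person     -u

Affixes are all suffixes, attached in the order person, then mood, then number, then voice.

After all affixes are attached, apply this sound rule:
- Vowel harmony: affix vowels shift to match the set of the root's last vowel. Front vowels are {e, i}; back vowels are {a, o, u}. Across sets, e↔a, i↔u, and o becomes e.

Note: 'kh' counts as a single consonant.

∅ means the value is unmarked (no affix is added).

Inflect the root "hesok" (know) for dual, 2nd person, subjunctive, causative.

Attach person 2nd person -ko → hesokko.
Attach mood subjunctive -si (after vowel 'o') → hesokkosi.
number = dual: zero marking, form stays hesokkosi.
Attach voice causative -ep → hesokkosiep.
Apply vowel harmony: hesokkosiep → hesokkosuap.

hesokkosuap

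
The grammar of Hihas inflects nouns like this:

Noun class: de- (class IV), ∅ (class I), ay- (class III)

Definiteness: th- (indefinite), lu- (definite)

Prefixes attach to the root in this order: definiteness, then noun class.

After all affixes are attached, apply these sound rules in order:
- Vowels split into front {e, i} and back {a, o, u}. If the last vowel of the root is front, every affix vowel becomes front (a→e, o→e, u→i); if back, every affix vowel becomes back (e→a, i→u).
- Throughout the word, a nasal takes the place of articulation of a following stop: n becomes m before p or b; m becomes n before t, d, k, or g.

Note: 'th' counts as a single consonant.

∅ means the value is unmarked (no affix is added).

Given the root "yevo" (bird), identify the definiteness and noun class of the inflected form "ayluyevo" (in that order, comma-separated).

definite, class III

Segment: ay-lu-yevo.
definiteness: lu- → definite.
noun class: ay- → class III.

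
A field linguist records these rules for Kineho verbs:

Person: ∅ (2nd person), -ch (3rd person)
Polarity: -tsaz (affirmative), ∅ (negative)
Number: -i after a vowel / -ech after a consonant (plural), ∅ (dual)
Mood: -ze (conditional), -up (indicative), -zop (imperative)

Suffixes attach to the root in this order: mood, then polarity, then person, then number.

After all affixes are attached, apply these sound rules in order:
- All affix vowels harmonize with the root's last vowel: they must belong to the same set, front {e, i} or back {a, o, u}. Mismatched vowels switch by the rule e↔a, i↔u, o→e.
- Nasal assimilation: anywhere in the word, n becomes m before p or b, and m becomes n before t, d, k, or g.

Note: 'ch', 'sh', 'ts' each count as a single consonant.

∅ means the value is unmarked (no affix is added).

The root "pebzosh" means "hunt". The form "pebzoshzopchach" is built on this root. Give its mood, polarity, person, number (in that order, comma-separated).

Segment: pebzosh-zop-ch-ech.
mood: -zop → imperative.
polarity: ∅ → negative.
person: -ch → 3rd person.
number: -i/ech → plural.

imperative, negative, 3rd person, plural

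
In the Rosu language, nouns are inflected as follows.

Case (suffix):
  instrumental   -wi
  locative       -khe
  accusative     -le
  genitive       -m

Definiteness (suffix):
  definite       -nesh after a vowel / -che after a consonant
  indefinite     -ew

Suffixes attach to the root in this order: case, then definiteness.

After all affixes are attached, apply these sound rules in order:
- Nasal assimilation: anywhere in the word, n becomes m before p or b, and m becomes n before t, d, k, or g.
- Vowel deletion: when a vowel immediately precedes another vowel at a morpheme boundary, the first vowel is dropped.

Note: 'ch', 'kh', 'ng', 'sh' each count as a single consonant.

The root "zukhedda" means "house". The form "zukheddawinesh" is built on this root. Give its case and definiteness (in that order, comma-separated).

instrumental, definite

Segment: zukhedda-wi-nesh.
case: -wi → instrumental.
definiteness: -nesh/che → definite.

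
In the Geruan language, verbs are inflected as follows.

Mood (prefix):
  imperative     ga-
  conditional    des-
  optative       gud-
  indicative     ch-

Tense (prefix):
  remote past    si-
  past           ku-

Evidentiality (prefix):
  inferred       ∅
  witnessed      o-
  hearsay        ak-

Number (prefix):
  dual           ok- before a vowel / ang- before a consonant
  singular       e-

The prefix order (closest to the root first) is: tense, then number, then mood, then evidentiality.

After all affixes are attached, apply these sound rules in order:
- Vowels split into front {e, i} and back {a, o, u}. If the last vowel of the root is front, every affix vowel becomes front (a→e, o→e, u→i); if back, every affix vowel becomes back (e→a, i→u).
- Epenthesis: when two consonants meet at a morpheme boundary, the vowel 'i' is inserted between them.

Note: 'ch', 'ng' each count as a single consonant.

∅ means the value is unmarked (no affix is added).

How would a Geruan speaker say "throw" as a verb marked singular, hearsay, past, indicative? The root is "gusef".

Attach tense past ku- → kugusef.
Attach number singular e- → ekugusef.
Attach mood indicative ch- → chekugusef.
Attach evidentiality hearsay ak- → akchekugusef.
Apply vowel harmony: akchekugusef → ekchekigusef.
Apply epenthesis: ekchekigusef → ekichekigusef.

ekichekigusef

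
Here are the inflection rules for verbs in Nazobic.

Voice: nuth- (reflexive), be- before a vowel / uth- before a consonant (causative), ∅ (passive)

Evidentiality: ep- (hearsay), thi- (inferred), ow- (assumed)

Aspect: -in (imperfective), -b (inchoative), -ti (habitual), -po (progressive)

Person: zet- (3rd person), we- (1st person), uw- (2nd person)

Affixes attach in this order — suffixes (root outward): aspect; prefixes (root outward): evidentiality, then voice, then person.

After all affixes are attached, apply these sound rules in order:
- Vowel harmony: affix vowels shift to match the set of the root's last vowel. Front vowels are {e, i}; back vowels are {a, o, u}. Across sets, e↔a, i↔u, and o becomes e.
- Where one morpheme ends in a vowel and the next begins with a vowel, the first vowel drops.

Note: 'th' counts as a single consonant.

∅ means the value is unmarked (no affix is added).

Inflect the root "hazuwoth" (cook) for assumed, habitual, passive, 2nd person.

Attach evidentiality assumed ow- → owhazuwoth.
voice = passive: zero marking, form stays owhazuwoth.
Attach aspect habitual -ti → owhazuwothti.
Attach person 2nd person uw- → uwowhazuwothti.
Apply vowel harmony: uwowhazuwothti → uwowhazuwothtu.
Vowel deletion: no change.

uwowhazuwothtu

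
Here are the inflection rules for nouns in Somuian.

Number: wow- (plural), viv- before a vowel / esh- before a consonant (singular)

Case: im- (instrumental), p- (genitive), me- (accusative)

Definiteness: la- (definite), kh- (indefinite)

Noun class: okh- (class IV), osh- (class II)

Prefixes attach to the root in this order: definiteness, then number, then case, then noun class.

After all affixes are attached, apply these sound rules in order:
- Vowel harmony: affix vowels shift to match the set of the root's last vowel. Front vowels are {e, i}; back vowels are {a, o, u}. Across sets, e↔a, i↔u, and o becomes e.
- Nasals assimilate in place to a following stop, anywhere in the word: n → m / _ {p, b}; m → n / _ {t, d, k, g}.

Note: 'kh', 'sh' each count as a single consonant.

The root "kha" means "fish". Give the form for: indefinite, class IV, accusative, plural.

okhmawowkhkha

Attach definiteness indefinite kh- → khkha.
Attach number plural wow- → wowkhkha.
Attach case accusative me- → mewowkhkha.
Attach noun class class IV okh- → okhmewowkhkha.
Apply vowel harmony: okhmewowkhkha → okhmawowkhkha.
Nasal assimilation: no change.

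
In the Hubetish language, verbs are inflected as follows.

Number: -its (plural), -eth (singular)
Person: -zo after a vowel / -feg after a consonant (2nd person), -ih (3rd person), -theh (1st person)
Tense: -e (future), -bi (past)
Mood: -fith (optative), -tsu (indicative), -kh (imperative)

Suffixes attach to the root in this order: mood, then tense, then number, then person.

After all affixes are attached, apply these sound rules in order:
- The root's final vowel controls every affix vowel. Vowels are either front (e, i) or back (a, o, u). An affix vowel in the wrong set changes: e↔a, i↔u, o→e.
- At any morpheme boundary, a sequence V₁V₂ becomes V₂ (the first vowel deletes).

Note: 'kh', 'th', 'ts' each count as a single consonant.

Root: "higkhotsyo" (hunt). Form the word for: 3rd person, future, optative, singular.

higkhotsyofuthathuh

Attach mood optative -fith → higkhotsyofith.
Attach tense future -e → higkhotsyofithe.
Attach number singular -eth → higkhotsyofitheeth.
Attach person 3rd person -ih → higkhotsyofitheethih.
Apply vowel harmony: higkhotsyofitheethih → higkhotsyofuthaathuh.
Apply vowel deletion: higkhotsyofuthaathuh → higkhotsyofuthathuh.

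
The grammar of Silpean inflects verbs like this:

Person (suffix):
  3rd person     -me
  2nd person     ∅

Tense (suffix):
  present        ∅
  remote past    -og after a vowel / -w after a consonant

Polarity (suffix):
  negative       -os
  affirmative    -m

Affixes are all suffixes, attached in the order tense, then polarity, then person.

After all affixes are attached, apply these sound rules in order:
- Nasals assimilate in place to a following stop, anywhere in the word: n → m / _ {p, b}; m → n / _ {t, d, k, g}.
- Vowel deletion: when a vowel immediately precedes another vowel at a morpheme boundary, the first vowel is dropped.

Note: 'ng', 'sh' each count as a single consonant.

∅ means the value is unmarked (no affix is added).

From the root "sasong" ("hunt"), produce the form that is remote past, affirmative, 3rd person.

Attach tense remote past -w (after consonant 'ng') → sasongw.
Attach polarity affirmative -m → sasongwm.
Attach person 3rd person -me → sasongwmme.
Nasal assimilation: no change.
Vowel deletion: no change.

sasongwmme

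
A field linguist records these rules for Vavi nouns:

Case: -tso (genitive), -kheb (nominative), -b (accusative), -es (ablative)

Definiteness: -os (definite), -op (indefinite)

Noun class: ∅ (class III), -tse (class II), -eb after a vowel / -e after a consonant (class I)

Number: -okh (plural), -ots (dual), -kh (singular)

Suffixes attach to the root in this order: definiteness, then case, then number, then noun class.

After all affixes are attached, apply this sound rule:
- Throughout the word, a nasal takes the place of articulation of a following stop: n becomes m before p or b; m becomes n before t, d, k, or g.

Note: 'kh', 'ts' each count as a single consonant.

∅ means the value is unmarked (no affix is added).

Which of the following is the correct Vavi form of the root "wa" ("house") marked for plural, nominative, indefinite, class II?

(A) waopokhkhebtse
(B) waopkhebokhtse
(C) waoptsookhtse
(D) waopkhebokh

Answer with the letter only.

B

Attach definiteness indefinite -op → waop.
Attach case nominative -kheb → waopkheb.
Attach number plural -okh → waopkhebokh.
Attach noun class class II -tse → waopkhebokhtse.
Nasal assimilation: no change.
So the correct form is waopkhebokhtse, option (B).
(A) waopokhkhebtse is wrong: it has the affixes in the wrong order.
(D) waopkhebokh is wrong: it uses class III instead of class II for noun class.
(C) waoptsookhtse is wrong: it uses genitive instead of nominative for case.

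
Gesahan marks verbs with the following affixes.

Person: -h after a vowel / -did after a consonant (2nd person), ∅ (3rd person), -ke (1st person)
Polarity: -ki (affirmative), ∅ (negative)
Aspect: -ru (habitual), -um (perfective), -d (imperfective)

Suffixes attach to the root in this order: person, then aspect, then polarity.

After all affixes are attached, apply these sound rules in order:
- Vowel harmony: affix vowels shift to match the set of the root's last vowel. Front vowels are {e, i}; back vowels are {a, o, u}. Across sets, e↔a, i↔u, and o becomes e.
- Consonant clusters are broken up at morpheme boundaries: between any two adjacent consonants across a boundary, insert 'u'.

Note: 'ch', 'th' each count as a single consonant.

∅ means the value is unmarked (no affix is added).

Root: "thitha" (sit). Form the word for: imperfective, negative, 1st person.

thithakad

Attach person 1st person -ke → thithake.
Attach aspect imperfective -d → thithaked.
polarity = negative: zero marking, form stays thithaked.
Apply vowel harmony: thithaked → thithakad.
Epenthesis: no change.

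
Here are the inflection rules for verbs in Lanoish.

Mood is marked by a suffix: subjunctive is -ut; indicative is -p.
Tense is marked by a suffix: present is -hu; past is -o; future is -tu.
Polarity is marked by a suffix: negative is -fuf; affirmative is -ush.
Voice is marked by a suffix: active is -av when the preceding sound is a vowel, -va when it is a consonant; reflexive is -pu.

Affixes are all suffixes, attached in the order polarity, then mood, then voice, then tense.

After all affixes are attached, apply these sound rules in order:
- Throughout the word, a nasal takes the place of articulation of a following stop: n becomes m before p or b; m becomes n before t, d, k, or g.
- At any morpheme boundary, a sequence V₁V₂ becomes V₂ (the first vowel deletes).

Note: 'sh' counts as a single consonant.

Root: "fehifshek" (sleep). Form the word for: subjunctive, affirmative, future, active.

Attach polarity affirmative -ush → fehifshekush.
Attach mood subjunctive -ut → fehifshekushut.
Attach voice active -va (after consonant 't') → fehifshekushutva.
Attach tense future -tu → fehifshekushutvatu.
Nasal assimilation: no change.
Vowel deletion: no change.

fehifshekushutvatu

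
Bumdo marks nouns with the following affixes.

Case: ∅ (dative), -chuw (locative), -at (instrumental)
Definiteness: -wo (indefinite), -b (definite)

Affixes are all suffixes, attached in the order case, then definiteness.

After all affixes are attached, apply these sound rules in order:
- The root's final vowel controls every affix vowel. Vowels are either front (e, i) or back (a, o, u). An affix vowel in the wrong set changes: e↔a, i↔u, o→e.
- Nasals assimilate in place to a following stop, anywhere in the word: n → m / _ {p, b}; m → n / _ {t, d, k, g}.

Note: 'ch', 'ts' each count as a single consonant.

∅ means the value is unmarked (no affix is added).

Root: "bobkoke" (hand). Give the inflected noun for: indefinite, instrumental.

bobkokeetwe

Attach case instrumental -at → bobkokeat.
Attach definiteness indefinite -wo → bobkokeatwo.
Apply vowel harmony: bobkokeatwo → bobkokeetwe.
Nasal assimilation: no change.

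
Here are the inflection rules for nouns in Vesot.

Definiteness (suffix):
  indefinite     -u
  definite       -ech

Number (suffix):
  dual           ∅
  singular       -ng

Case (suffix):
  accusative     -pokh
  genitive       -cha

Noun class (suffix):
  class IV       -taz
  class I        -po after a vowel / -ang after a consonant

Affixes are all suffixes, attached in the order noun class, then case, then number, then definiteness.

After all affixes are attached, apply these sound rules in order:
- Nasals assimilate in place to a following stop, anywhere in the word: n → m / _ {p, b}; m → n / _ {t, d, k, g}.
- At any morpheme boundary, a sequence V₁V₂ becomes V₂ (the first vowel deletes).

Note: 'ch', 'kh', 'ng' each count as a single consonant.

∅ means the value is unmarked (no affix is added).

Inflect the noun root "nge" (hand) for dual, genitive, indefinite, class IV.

ngetazchu

Attach noun class class IV -taz → ngetaz.
Attach case genitive -cha → ngetazcha.
number = dual: zero marking, form stays ngetazcha.
Attach definiteness indefinite -u → ngetazchau.
Nasal assimilation: no change.
Apply vowel deletion: ngetazchau → ngetazchu.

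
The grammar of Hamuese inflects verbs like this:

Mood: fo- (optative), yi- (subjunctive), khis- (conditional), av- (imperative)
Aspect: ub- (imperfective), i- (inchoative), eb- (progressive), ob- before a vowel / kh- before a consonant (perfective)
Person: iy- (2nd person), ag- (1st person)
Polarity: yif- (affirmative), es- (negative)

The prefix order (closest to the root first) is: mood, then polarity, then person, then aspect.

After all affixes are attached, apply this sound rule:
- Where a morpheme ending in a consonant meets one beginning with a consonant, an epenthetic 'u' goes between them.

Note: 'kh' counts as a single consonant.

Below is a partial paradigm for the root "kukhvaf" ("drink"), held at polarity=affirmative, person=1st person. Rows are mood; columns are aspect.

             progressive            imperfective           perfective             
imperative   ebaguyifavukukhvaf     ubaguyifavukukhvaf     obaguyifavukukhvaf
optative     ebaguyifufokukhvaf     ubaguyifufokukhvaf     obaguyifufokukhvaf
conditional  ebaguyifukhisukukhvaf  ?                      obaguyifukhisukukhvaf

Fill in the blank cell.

ubaguyifukhisukukhvaf

Attach mood conditional khis- → khiskukhvaf.
Attach polarity affirmative yif- → yifkhiskukhvaf.
Attach person 1st person ag- → agyifkhiskukhvaf.
Attach aspect imperfective ub- → ubagyifkhiskukhvaf.
Apply epenthesis: ubagyifkhiskukhvaf → ubaguyifukhisukukhvaf.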